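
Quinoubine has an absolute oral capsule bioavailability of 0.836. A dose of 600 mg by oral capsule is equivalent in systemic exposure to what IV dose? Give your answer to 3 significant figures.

D_iv = 502 mg

Systemic exposure from an extravascular dose = F × D_ev, so the equivalent IV dose is F × D_ev.
D_iv = F × D_ev = 0.836 × 600 = 501.6 mg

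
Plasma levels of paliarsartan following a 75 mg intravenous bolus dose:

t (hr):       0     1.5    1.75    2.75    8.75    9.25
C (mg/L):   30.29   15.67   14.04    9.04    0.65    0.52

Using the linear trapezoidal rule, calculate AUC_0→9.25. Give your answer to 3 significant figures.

Trapezoidal AUC_0→9.25:
  [0→1.5]: (30.29+15.67)/2 × 1.5 = 34.47
  [1.5→1.75]: (15.67+14.04)/2 × 0.25 = 3.71375
  [1.75→2.75]: (14.04+9.04)/2 × 1 = 11.54
  [2.75→8.75]: (9.04+0.65)/2 × 6 = 29.07
  [8.75→9.25]: (0.65+0.52)/2 × 0.5 = 0.2925
  Sum = 79.08625 mg/L·hr

AUC = 79.1 mg/L·hr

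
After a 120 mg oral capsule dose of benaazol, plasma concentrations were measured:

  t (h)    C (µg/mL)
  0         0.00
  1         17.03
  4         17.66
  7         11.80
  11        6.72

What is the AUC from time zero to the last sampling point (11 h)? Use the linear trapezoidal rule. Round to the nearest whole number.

Trapezoidal AUC_0→11:
  [0→1]: (0.00+17.03)/2 × 1 = 8.515
  [1→4]: (17.03+17.66)/2 × 3 = 52.035
  [4→7]: (17.66+11.80)/2 × 3 = 44.19
  [7→11]: (11.80+6.72)/2 × 4 = 37.04
  Sum = 141.78 µg/mL·h

AUC = 142 µg/mL·h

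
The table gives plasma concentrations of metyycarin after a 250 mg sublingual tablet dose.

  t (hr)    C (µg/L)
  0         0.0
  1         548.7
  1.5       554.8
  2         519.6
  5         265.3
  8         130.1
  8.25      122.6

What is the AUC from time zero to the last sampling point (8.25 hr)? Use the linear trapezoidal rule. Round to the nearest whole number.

Trapezoidal AUC_0→8.25:
  [0→1]: (0.0+548.7)/2 × 1 = 274.35
  [1→1.5]: (548.7+554.8)/2 × 0.5 = 275.875
  [1.5→2]: (554.8+519.6)/2 × 0.5 = 268.6
  [2→5]: (519.6+265.3)/2 × 3 = 1177.35
  [5→8]: (265.3+130.1)/2 × 3 = 593.1
  [8→8.25]: (130.1+122.6)/2 × 0.25 = 31.5875
  Sum = 2620.8625 µg/L·hr

AUC = 2621 µg/L·hr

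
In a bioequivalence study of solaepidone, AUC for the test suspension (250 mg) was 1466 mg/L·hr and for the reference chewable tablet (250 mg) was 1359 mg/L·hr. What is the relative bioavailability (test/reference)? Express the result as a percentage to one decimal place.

F_rel = (AUC_test/D_test) / (AUC_ref/D_ref)
      = (1466/250) / (1359/250)
      = 5.864 / 5.436 = 1.0787 = 107.87%

F_rel = 107.9%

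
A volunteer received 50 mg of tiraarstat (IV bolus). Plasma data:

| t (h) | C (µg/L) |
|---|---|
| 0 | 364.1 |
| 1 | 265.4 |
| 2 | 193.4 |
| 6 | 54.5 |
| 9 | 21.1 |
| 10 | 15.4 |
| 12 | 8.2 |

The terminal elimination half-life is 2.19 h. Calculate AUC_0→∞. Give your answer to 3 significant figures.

Trapezoidal AUC_0→12:
  [0→1]: (364.1+265.4)/2 × 1 = 314.75
  [1→2]: (265.4+193.4)/2 × 1 = 229.4
  [2→6]: (193.4+54.5)/2 × 4 = 495.8
  [6→9]: (54.5+21.1)/2 × 3 = 113.4
  [9→10]: (21.1+15.4)/2 × 1 = 18.25
  [10→12]: (15.4+8.2)/2 × 2 = 23.6
  Sum = 1195.2 µg/L·h
k_e = ln2 / t½ = 0.693147 / 2.19 = 0.3165 h^-1
Extrapolated tail: C_last / k_e = 8.2 / 0.3165 = 25.908
AUC_0→∞ = 1195.2 + 25.908 = 1221.108 µg/L·h

AUC = 1220 µg/L·h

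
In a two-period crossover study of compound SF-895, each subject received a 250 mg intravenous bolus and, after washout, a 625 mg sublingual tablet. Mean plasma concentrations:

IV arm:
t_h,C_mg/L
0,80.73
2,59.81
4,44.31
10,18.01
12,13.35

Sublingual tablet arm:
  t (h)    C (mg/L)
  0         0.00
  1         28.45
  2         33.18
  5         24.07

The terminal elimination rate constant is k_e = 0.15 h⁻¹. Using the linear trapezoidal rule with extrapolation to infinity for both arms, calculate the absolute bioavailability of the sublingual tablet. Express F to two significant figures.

Trapezoidal AUC_0→12 (IV):
  [0→2]: (80.73+59.81)/2 × 2 = 140.54
  [2→4]: (59.81+44.31)/2 × 2 = 104.12
  [4→10]: (44.31+18.01)/2 × 6 = 186.96
  [10→12]: (18.01+13.35)/2 × 2 = 31.36
  Sum = 462.98 mg/L·h
IV tail: 13.35/0.15 = 89.000; AUC_iv,0→∞ = 462.98 + 89.000 = 551.98 mg/L·h
Trapezoidal AUC_0→5 (sublingual tablet):
  [0→1]: (0.00+28.45)/2 × 1 = 14.225
  [1→2]: (28.45+33.18)/2 × 1 = 30.815
  [2→5]: (33.18+24.07)/2 × 3 = 85.875
  Sum = 130.915 mg/L·h
sublingual tablet tail: 24.07/0.15 = 160.467; AUC_ev,0→∞ = 130.915 + 160.467 = 291.382 mg/L·h
F = (AUC_ev/D_ev)/(AUC_iv/D_iv) = (291.382/625)/(551.98/250) = 0.4662112/2.20792 = 0.2112

F = 0.21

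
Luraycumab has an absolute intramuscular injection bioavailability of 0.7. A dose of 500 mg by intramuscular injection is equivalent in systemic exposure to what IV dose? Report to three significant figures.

Systemic exposure from an extravascular dose = F × D_ev, so the equivalent IV dose is F × D_ev.
D_iv = F × D_ev = 0.7 × 500 = 350 mg

D_iv = 350 mg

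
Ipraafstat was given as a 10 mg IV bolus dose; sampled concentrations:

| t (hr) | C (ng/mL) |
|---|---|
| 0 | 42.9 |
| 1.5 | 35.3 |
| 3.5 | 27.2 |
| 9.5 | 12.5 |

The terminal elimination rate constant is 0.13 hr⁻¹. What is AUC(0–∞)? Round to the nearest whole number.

AUC = 336 ng/mL·hr

Trapezoidal AUC_0→9.5:
  [0→1.5]: (42.9+35.3)/2 × 1.5 = 58.65
  [1.5→3.5]: (35.3+27.2)/2 × 2 = 62.5
  [3.5→9.5]: (27.2+12.5)/2 × 6 = 119.1
  Sum = 240.25 ng/mL·hr
Extrapolated tail: C_last / k_e = 12.5 / 0.13 = 96.154
AUC_0→∞ = 240.25 + 96.154 = 336.404 ng/mL·hr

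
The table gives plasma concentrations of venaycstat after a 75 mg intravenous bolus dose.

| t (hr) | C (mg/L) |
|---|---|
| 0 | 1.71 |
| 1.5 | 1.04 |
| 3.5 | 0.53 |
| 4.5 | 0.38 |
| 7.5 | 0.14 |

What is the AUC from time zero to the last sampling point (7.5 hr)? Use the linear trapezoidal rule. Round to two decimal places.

Trapezoidal AUC_0→7.5:
  [0→1.5]: (1.71+1.04)/2 × 1.5 = 2.0625
  [1.5→3.5]: (1.04+0.53)/2 × 2 = 1.57
  [3.5→4.5]: (0.53+0.38)/2 × 1 = 0.455
  [4.5→7.5]: (0.38+0.14)/2 × 3 = 0.78
  Sum = 4.8675 mg/L·hr

AUC = 4.87 mg/L·hr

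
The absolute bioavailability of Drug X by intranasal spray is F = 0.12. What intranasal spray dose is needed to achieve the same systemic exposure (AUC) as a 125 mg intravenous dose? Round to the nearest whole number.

For equal systemic exposure: F × D_ev = D_iv
D_ev = D_iv / F = 125 / 0.12 = 1041.67 mg

D_intranasal = 1042 mg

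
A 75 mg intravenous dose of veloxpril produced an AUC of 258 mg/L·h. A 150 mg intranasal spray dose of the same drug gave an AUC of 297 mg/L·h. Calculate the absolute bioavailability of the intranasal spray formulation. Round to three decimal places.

F = 0.576

F = (AUC_ev / D_ev) / (AUC_iv / D_iv)
  = (297/150) / (258/75)
  = 1.98 / 3.44 = 0.5756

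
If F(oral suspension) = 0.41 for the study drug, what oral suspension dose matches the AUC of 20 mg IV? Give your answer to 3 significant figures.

For equal systemic exposure: F × D_ev = D_iv
D_ev = D_iv / F = 20 / 0.41 = 48.7805 mg

D_oral = 48.8 mg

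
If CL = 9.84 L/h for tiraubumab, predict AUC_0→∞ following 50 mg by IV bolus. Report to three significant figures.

AUC = 5.08 mg/L·h

AUC_0→∞ = Dose_iv / CL
        = 50 / 9.84 = 5.0813 mg/L·h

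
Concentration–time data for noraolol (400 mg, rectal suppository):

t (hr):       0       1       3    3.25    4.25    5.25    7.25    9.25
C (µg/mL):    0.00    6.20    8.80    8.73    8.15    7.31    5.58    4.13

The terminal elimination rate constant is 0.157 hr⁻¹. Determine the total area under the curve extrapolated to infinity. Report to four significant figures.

AUC = 85.37 µg/mL·hr

Trapezoidal AUC_0→9.25:
  [0→1]: (0.00+6.20)/2 × 1 = 3.1
  [1→3]: (6.20+8.80)/2 × 2 = 15.0
  [3→3.25]: (8.80+8.73)/2 × 0.25 = 2.19125
  [3.25→4.25]: (8.73+8.15)/2 × 1 = 8.44
  [4.25→5.25]: (8.15+7.31)/2 × 1 = 7.73
  [5.25→7.25]: (7.31+5.58)/2 × 2 = 12.89
  [7.25→9.25]: (5.58+4.13)/2 × 2 = 9.71
  Sum = 59.06125 µg/mL·hr
Extrapolated tail: C_last / k_e = 4.13 / 0.157 = 26.306
AUC_0→∞ = 59.06125 + 26.306 = 85.36725 µg/mL·hr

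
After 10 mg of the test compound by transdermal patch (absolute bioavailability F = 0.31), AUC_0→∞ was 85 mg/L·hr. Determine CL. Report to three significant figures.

CL = F × Dose / AUC_0→∞
   = 0.31 × 10 / 85 = 0.0364706 L/hr

CL = 0.0365 L/hr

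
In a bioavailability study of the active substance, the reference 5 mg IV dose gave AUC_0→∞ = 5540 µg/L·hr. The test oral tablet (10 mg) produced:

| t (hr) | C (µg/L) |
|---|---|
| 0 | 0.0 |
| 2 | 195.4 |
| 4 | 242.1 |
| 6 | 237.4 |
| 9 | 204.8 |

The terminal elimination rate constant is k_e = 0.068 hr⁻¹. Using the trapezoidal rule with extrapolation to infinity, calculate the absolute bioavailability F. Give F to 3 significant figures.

F = 0.432

Trapezoidal AUC_0→9 (oral tablet):
  [0→2]: (0.0+195.4)/2 × 2 = 195.4
  [2→4]: (195.4+242.1)/2 × 2 = 437.5
  [4→6]: (242.1+237.4)/2 × 2 = 479.5
  [6→9]: (237.4+204.8)/2 × 3 = 663.3
  Sum = 1775.7 µg/L·hr
Tail: C_last/k_e = 204.8/0.068 = 3011.765
AUC_0→∞ (oral tablet) = 1775.7 + 3011.765 = 4787.465 µg/L·hr
F = (AUC_ev/D_ev)/(AUC_iv/D_iv) = (4787.465/10)/(5540/5) = 478.7465/1108 = 0.4321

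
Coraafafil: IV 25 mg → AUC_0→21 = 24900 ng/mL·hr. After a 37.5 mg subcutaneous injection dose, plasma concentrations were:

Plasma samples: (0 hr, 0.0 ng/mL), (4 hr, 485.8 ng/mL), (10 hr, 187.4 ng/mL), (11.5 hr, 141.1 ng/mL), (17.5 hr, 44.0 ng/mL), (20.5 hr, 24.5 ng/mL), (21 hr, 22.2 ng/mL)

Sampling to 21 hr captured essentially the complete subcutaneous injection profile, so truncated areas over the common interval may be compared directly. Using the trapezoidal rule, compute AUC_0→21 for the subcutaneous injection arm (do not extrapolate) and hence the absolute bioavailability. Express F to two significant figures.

Trapezoidal AUC_0→21 (subcutaneous injection):
  [0→4]: (0.0+485.8)/2 × 4 = 971.6
  [4→10]: (485.8+187.4)/2 × 6 = 2019.6
  [10→11.5]: (187.4+141.1)/2 × 1.5 = 246.375
  [11.5→17.5]: (141.1+44.0)/2 × 6 = 555.3
  [17.5→20.5]: (44.0+24.5)/2 × 3 = 102.75
  [20.5→21]: (24.5+22.2)/2 × 0.5 = 11.675
  Sum = 3907.3 ng/mL·hr
F = (AUC_ev/D_ev)/(AUC_iv/D_iv) = (3907.3/37.5)/(24900/25) = 104.195/996 = 0.1046

F = 0.10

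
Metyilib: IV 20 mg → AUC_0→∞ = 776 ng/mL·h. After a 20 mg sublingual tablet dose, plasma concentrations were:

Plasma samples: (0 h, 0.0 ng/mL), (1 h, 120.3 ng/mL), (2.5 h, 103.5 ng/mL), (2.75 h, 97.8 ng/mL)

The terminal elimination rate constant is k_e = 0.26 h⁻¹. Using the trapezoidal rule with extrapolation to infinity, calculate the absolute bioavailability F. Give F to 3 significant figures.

Trapezoidal AUC_0→2.75 (sublingual tablet):
  [0→1]: (0.0+120.3)/2 × 1 = 60.15
  [1→2.5]: (120.3+103.5)/2 × 1.5 = 167.85
  [2.5→2.75]: (103.5+97.8)/2 × 0.25 = 25.1625
  Sum = 253.1625 ng/mL·h
Tail: C_last/k_e = 97.8/0.26 = 376.154
AUC_0→∞ (sublingual tablet) = 253.1625 + 376.154 = 629.3165 ng/mL·h
F = (AUC_ev/D_ev)/(AUC_iv/D_iv) = (629.3165/20)/(776/20) = 31.465825/38.8 = 0.8110

F = 0.811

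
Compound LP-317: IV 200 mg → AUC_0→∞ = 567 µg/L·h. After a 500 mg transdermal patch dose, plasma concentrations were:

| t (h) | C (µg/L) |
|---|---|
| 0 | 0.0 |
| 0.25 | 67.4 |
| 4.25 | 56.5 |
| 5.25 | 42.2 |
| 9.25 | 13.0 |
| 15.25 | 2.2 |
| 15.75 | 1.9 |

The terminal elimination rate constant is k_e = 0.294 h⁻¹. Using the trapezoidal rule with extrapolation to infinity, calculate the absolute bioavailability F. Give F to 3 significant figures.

F = 0.331

Trapezoidal AUC_0→15.75 (transdermal patch):
  [0→0.25]: (0.0+67.4)/2 × 0.25 = 8.425
  [0.25→4.25]: (67.4+56.5)/2 × 4 = 247.8
  [4.25→5.25]: (56.5+42.2)/2 × 1 = 49.35
  [5.25→9.25]: (42.2+13.0)/2 × 4 = 110.4
  [9.25→15.25]: (13.0+2.2)/2 × 6 = 45.6
  [15.25→15.75]: (2.2+1.9)/2 × 0.5 = 1.025
  Sum = 462.6 µg/L·h
Tail: C_last/k_e = 1.9/0.294 = 6.463
AUC_0→∞ (transdermal patch) = 462.6 + 6.463 = 469.063 µg/L·h
F = (AUC_ev/D_ev)/(AUC_iv/D_iv) = (469.063/500)/(567/200) = 0.938126/2.835 = 0.3309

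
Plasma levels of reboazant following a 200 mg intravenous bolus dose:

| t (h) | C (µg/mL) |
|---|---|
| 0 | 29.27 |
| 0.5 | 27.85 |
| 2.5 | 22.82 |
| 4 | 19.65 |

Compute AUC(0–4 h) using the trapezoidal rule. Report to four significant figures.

AUC = 96.80 µg/mL·h

Trapezoidal AUC_0→4:
  [0→0.5]: (29.27+27.85)/2 × 0.5 = 14.28
  [0.5→2.5]: (27.85+22.82)/2 × 2 = 50.67
  [2.5→4]: (22.82+19.65)/2 × 1.5 = 31.8525
  Sum = 96.8025 µg/mL·h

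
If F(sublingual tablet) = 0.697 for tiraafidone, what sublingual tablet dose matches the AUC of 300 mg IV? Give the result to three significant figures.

D_sublingual = 430 mg

For equal systemic exposure: F × D_ev = D_iv
D_ev = D_iv / F = 300 / 0.697 = 430.416 mg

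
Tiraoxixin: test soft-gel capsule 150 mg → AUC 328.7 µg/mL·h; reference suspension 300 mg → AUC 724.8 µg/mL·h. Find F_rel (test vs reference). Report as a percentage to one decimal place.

F_rel = (AUC_test/D_test) / (AUC_ref/D_ref)
      = (328.7/150) / (724.8/300)
      = 2.19133 / 2.416 = 0.9070 = 90.70%

F_rel = 90.7%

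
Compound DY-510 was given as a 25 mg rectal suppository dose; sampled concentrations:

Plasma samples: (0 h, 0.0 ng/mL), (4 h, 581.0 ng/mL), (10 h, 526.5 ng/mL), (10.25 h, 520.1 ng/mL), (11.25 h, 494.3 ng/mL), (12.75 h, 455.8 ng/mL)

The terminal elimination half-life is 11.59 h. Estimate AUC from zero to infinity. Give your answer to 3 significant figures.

Trapezoidal AUC_0→12.75:
  [0→4]: (0.0+581.0)/2 × 4 = 1162.0
  [4→10]: (581.0+526.5)/2 × 6 = 3322.5
  [10→10.25]: (526.5+520.1)/2 × 0.25 = 130.825
  [10.25→11.25]: (520.1+494.3)/2 × 1 = 507.2
  [11.25→12.75]: (494.3+455.8)/2 × 1.5 = 712.575
  Sum = 5835.1 ng/mL·h
k_e = ln2 / t½ = 0.693147 / 11.59 = 0.0598 h^-1
Extrapolated tail: C_last / k_e = 455.8 / 0.0598 = 7622.074
AUC_0→∞ = 5835.1 + 7622.074 = 13457.174 ng/mL·h

AUC = 13500 ng/mL·h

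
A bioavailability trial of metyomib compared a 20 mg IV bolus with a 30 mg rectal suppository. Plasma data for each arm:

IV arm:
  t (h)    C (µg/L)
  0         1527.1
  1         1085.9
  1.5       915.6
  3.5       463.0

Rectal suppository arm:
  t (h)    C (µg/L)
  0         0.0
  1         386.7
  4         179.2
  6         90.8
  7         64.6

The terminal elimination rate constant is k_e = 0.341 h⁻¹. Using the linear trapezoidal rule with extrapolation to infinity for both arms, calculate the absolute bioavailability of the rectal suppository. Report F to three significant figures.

Trapezoidal AUC_0→3.5 (IV):
  [0→1]: (1527.1+1085.9)/2 × 1 = 1306.5
  [1→1.5]: (1085.9+915.6)/2 × 0.5 = 500.375
  [1.5→3.5]: (915.6+463.0)/2 × 2 = 1378.6
  Sum = 3185.475 µg/L·h
IV tail: 463.0/0.341 = 1357.771; AUC_iv,0→∞ = 3185.475 + 1357.771 = 4543.246 µg/L·h
Trapezoidal AUC_0→7 (rectal suppository):
  [0→1]: (0.0+386.7)/2 × 1 = 193.35
  [1→4]: (386.7+179.2)/2 × 3 = 848.85
  [4→6]: (179.2+90.8)/2 × 2 = 270.0
  [6→7]: (90.8+64.6)/2 × 1 = 77.7
  Sum = 1389.9 µg/L·h
rectal suppository tail: 64.6/0.341 = 189.443; AUC_ev,0→∞ = 1389.9 + 189.443 = 1579.343 µg/L·h
F = (AUC_ev/D_ev)/(AUC_iv/D_iv) = (1579.343/30)/(4543.246/20) = 52.6448/227.1623 = 0.2317

F = 0.232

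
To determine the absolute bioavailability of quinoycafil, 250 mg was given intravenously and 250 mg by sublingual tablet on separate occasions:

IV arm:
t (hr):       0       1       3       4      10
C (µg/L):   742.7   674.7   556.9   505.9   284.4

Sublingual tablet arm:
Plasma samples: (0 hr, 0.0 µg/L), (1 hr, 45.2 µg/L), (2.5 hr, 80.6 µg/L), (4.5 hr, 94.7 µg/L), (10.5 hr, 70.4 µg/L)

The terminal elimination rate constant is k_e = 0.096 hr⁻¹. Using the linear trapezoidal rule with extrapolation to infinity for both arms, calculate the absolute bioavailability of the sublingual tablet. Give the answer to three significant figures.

F = 0.195

Trapezoidal AUC_0→10 (IV):
  [0→1]: (742.7+674.7)/2 × 1 = 708.7
  [1→3]: (674.7+556.9)/2 × 2 = 1231.6
  [3→4]: (556.9+505.9)/2 × 1 = 531.4
  [4→10]: (505.9+284.4)/2 × 6 = 2370.9
  Sum = 4842.6 µg/L·hr
IV tail: 284.4/0.096 = 2962.500; AUC_iv,0→∞ = 4842.6 + 2962.500 = 7805.1 µg/L·hr
Trapezoidal AUC_0→10.5 (sublingual tablet):
  [0→1]: (0.0+45.2)/2 × 1 = 22.6
  [1→2.5]: (45.2+80.6)/2 × 1.5 = 94.35
  [2.5→4.5]: (80.6+94.7)/2 × 2 = 175.3
  [4.5→10.5]: (94.7+70.4)/2 × 6 = 495.3
  Sum = 787.55 µg/L·hr
sublingual tablet tail: 70.4/0.096 = 733.333; AUC_ev,0→∞ = 787.55 + 733.333 = 1520.883 µg/L·hr
F = (AUC_ev/D_ev)/(AUC_iv/D_iv) = (1520.883/250)/(7805.1/250) = 6.083532/31.2204 = 0.1949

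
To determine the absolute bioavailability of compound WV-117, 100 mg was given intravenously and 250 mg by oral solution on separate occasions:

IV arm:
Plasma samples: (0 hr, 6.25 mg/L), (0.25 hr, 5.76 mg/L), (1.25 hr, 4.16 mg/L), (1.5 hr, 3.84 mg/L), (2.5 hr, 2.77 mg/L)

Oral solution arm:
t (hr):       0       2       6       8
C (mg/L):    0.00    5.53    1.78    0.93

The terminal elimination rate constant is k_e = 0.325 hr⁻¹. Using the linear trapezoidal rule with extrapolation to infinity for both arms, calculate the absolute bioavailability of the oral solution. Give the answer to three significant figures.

F = 0.533

Trapezoidal AUC_0→2.5 (IV):
  [0→0.25]: (6.25+5.76)/2 × 0.25 = 1.50125
  [0.25→1.25]: (5.76+4.16)/2 × 1 = 4.96
  [1.25→1.5]: (4.16+3.84)/2 × 0.25 = 1.0
  [1.5→2.5]: (3.84+2.77)/2 × 1 = 3.305
  Sum = 10.76625 mg/L·hr
IV tail: 2.77/0.325 = 8.523; AUC_iv,0→∞ = 10.76625 + 8.523 = 19.28925 mg/L·hr
Trapezoidal AUC_0→8 (oral solution):
  [0→2]: (0.00+5.53)/2 × 2 = 5.53
  [2→6]: (5.53+1.78)/2 × 4 = 14.62
  [6→8]: (1.78+0.93)/2 × 2 = 2.71
  Sum = 22.86 mg/L·hr
oral solution tail: 0.93/0.325 = 2.862; AUC_ev,0→∞ = 22.86 + 2.862 = 25.722 mg/L·hr
F = (AUC_ev/D_ev)/(AUC_iv/D_iv) = (25.722/250)/(19.28925/100) = 0.102888/0.1928925 = 0.5334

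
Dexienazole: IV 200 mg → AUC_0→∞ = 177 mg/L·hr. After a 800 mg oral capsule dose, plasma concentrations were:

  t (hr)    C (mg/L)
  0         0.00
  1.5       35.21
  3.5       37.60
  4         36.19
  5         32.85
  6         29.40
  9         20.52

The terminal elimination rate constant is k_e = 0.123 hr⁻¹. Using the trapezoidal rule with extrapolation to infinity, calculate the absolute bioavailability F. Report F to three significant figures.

Trapezoidal AUC_0→9 (oral capsule):
  [0→1.5]: (0.00+35.21)/2 × 1.5 = 26.4075
  [1.5→3.5]: (35.21+37.60)/2 × 2 = 72.81
  [3.5→4]: (37.60+36.19)/2 × 0.5 = 18.4475
  [4→5]: (36.19+32.85)/2 × 1 = 34.52
  [5→6]: (32.85+29.40)/2 × 1 = 31.125
  [6→9]: (29.40+20.52)/2 × 3 = 74.88
  Sum = 258.19 mg/L·hr
Tail: C_last/k_e = 20.52/0.123 = 166.829
AUC_0→∞ (oral capsule) = 258.19 + 166.829 = 425.019 mg/L·hr
F = (AUC_ev/D_ev)/(AUC_iv/D_iv) = (425.019/800)/(177/200) = 0.53127375/0.885 = 0.6003

F = 0.600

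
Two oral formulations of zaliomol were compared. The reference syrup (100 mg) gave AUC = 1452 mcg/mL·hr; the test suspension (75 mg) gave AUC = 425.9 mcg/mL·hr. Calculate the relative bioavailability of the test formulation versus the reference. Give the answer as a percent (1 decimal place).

F_rel = (AUC_test/D_test) / (AUC_ref/D_ref)
      = (425.9/75) / (1452/100)
      = 5.67867 / 14.52 = 0.3911 = 39.11%

F_rel = 39.1%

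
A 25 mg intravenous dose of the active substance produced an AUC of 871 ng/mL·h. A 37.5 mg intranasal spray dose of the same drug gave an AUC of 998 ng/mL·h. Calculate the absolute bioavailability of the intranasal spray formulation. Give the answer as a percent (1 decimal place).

F = 76.4%

F = (AUC_ev / D_ev) / (AUC_iv / D_iv)
  = (998/37.5) / (871/25)
  = 26.6133 / 34.84 = 0.7639
  = 76.39%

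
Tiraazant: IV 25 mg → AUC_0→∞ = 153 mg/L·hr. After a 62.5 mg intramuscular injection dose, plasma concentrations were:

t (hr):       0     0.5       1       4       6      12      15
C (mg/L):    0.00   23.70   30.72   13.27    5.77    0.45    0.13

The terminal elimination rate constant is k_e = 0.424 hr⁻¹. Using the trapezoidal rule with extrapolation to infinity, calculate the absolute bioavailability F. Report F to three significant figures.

Trapezoidal AUC_0→15 (intramuscular injection):
  [0→0.5]: (0.00+23.70)/2 × 0.5 = 5.925
  [0.5→1]: (23.70+30.72)/2 × 0.5 = 13.605
  [1→4]: (30.72+13.27)/2 × 3 = 65.985
  [4→6]: (13.27+5.77)/2 × 2 = 19.04
  [6→12]: (5.77+0.45)/2 × 6 = 18.66
  [12→15]: (0.45+0.13)/2 × 3 = 0.87
  Sum = 124.085 mg/L·hr
Tail: C_last/k_e = 0.13/0.424 = 0.307
AUC_0→∞ (intramuscular injection) = 124.085 + 0.307 = 124.392 mg/L·hr
F = (AUC_ev/D_ev)/(AUC_iv/D_iv) = (124.392/62.5)/(153/25) = 1.990272/6.12 = 0.3252

F = 0.325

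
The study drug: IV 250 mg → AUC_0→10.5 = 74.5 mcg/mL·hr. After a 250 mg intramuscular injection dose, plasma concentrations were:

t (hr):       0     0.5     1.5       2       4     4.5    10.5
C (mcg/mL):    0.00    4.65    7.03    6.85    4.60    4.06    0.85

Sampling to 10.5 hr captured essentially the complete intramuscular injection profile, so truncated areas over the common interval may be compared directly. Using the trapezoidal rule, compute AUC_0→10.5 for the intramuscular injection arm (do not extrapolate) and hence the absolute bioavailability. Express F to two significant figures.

F = 0.52

Trapezoidal AUC_0→10.5 (intramuscular injection):
  [0→0.5]: (0.00+4.65)/2 × 0.5 = 1.1625
  [0.5→1.5]: (4.65+7.03)/2 × 1 = 5.84
  [1.5→2]: (7.03+6.85)/2 × 0.5 = 3.47
  [2→4]: (6.85+4.60)/2 × 2 = 11.45
  [4→4.5]: (4.60+4.06)/2 × 0.5 = 2.165
  [4.5→10.5]: (4.06+0.85)/2 × 6 = 14.73
  Sum = 38.8175 mcg/mL·hr
F = (AUC_ev/D_ev)/(AUC_iv/D_iv) = (38.8175/250)/(74.5/250) = 0.15527/0.298 = 0.5210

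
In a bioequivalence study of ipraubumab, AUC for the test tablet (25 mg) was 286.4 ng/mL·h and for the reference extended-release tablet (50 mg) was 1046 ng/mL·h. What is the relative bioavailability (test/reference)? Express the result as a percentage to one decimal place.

F_rel = 54.8%

F_rel = (AUC_test/D_test) / (AUC_ref/D_ref)
      = (286.4/25) / (1046/50)
      = 11.456 / 20.92 = 0.5476 = 54.76%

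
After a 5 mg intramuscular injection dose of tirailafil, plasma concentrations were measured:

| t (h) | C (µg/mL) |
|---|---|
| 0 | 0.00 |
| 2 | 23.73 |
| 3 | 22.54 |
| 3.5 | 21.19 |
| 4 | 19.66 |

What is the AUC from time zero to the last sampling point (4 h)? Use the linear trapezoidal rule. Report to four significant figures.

Trapezoidal AUC_0→4:
  [0→2]: (0.00+23.73)/2 × 2 = 23.73
  [2→3]: (23.73+22.54)/2 × 1 = 23.135
  [3→3.5]: (22.54+21.19)/2 × 0.5 = 10.9325
  [3.5→4]: (21.19+19.66)/2 × 0.5 = 10.2125
  Sum = 68.01 µg/mL·h

AUC = 68.01 µg/mL·h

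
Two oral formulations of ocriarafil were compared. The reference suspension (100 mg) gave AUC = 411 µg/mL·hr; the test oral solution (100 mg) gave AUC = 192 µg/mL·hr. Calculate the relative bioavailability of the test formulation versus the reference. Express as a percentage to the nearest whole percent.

F_rel = 47%

F_rel = (AUC_test/D_test) / (AUC_ref/D_ref)
      = (192/100) / (411/100)
      = 1.92 / 4.11 = 0.4672 = 46.72%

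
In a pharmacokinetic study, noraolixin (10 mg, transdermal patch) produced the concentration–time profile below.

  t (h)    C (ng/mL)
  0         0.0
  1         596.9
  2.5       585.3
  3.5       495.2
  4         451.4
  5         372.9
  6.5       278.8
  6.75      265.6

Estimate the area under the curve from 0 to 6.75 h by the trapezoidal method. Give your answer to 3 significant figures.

Trapezoidal AUC_0→6.75:
  [0→1]: (0.0+596.9)/2 × 1 = 298.45
  [1→2.5]: (596.9+585.3)/2 × 1.5 = 886.65
  [2.5→3.5]: (585.3+495.2)/2 × 1 = 540.25
  [3.5→4]: (495.2+451.4)/2 × 0.5 = 236.65
  [4→5]: (451.4+372.9)/2 × 1 = 412.15
  [5→6.5]: (372.9+278.8)/2 × 1.5 = 488.775
  [6.5→6.75]: (278.8+265.6)/2 × 0.25 = 68.05
  Sum = 2930.975 ng/mL·h

AUC = 2930 ng/mL·h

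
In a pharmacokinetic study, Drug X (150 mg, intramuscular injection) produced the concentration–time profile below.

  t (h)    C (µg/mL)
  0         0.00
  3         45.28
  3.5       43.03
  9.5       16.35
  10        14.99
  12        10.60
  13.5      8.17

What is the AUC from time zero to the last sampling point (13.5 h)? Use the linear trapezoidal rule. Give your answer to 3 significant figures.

Trapezoidal AUC_0→13.5:
  [0→3]: (0.00+45.28)/2 × 3 = 67.92
  [3→3.5]: (45.28+43.03)/2 × 0.5 = 22.0775
  [3.5→9.5]: (43.03+16.35)/2 × 6 = 178.14
  [9.5→10]: (16.35+14.99)/2 × 0.5 = 7.835
  [10→12]: (14.99+10.60)/2 × 2 = 25.59
  [12→13.5]: (10.60+8.17)/2 × 1.5 = 14.0775
  Sum = 315.64 µg/mL·h

AUC = 316 µg/mL·h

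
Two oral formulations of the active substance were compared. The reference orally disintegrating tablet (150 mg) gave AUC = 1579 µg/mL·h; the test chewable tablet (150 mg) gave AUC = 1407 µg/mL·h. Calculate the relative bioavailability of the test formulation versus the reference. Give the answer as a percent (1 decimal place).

F_rel = (AUC_test/D_test) / (AUC_ref/D_ref)
      = (1407/150) / (1579/150)
      = 9.38 / 10.5267 = 0.8911 = 89.11%

F_rel = 89.1%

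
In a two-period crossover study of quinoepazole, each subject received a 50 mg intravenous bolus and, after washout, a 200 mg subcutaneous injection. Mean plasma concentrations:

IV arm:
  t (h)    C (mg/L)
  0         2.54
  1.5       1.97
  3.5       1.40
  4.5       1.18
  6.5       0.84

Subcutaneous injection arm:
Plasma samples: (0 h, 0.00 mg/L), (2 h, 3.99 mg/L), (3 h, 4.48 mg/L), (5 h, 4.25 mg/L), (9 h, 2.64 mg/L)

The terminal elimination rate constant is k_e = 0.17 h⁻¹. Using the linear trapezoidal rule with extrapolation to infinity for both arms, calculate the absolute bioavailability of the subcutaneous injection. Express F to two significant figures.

Trapezoidal AUC_0→6.5 (IV):
  [0→1.5]: (2.54+1.97)/2 × 1.5 = 3.3825
  [1.5→3.5]: (1.97+1.40)/2 × 2 = 3.37
  [3.5→4.5]: (1.40+1.18)/2 × 1 = 1.29
  [4.5→6.5]: (1.18+0.84)/2 × 2 = 2.02
  Sum = 10.0625 mg/L·h
IV tail: 0.84/0.17 = 4.941; AUC_iv,0→∞ = 10.0625 + 4.941 = 15.0035 mg/L·h
Trapezoidal AUC_0→9 (subcutaneous injection):
  [0→2]: (0.00+3.99)/2 × 2 = 3.99
  [2→3]: (3.99+4.48)/2 × 1 = 4.235
  [3→5]: (4.48+4.25)/2 × 2 = 8.73
  [5→9]: (4.25+2.64)/2 × 4 = 13.78
  Sum = 30.735 mg/L·h
subcutaneous injection tail: 2.64/0.17 = 15.529; AUC_ev,0→∞ = 30.735 + 15.529 = 46.264 mg/L·h
F = (AUC_ev/D_ev)/(AUC_iv/D_iv) = (46.264/200)/(15.0035/50) = 0.23132/0.30007 = 0.7709

F = 0.77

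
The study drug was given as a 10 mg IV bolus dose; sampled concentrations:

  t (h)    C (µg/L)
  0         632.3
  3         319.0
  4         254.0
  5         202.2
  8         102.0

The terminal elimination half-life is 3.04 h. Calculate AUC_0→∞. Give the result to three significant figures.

AUC = 2850 µg/L·h

Trapezoidal AUC_0→8:
  [0→3]: (632.3+319.0)/2 × 3 = 1426.95
  [3→4]: (319.0+254.0)/2 × 1 = 286.5
  [4→5]: (254.0+202.2)/2 × 1 = 228.1
  [5→8]: (202.2+102.0)/2 × 3 = 456.3
  Sum = 2397.85 µg/L·h
k_e = ln2 / t½ = 0.693147 / 3.04 = 0.2280 h^-1
Extrapolated tail: C_last / k_e = 102.0 / 0.228 = 447.368
AUC_0→∞ = 2397.85 + 447.368 = 2845.218 µg/L·h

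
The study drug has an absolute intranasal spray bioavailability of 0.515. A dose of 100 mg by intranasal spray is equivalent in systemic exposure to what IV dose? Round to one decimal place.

D_iv = 51.5 mg

Systemic exposure from an extravascular dose = F × D_ev, so the equivalent IV dose is F × D_ev.
D_iv = F × D_ev = 0.515 × 100 = 51.5 mg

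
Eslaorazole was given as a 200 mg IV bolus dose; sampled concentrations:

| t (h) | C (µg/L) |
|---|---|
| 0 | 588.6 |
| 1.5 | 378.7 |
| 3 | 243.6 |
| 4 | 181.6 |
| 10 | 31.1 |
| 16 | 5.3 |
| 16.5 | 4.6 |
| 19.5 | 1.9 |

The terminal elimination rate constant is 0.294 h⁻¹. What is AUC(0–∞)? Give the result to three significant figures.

Trapezoidal AUC_0→19.5:
  [0→1.5]: (588.6+378.7)/2 × 1.5 = 725.475
  [1.5→3]: (378.7+243.6)/2 × 1.5 = 466.725
  [3→4]: (243.6+181.6)/2 × 1 = 212.6
  [4→10]: (181.6+31.1)/2 × 6 = 638.1
  [10→16]: (31.1+5.3)/2 × 6 = 109.2
  [16→16.5]: (5.3+4.6)/2 × 0.5 = 2.475
  [16.5→19.5]: (4.6+1.9)/2 × 3 = 9.75
  Sum = 2164.325 µg/L·h
Extrapolated tail: C_last / k_e = 1.9 / 0.294 = 6.463
AUC_0→∞ = 2164.325 + 6.463 = 2170.788 µg/L·h

AUC = 2170 µg/L·h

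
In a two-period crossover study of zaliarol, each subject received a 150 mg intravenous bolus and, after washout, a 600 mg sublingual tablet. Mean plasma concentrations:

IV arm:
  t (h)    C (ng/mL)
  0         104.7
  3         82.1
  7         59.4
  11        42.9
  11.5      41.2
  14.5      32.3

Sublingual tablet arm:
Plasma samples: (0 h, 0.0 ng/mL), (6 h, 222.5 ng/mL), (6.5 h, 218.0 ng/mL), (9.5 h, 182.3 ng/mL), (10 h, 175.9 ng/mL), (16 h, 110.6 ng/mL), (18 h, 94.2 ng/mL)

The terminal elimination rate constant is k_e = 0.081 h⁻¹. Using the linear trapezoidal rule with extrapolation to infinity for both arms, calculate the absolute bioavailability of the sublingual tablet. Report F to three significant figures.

Trapezoidal AUC_0→14.5 (IV):
  [0→3]: (104.7+82.1)/2 × 3 = 280.2
  [3→7]: (82.1+59.4)/2 × 4 = 283.0
  [7→11]: (59.4+42.9)/2 × 4 = 204.6
  [11→11.5]: (42.9+41.2)/2 × 0.5 = 21.025
  [11.5→14.5]: (41.2+32.3)/2 × 3 = 110.25
  Sum = 899.075 ng/mL·h
IV tail: 32.3/0.081 = 398.765; AUC_iv,0→∞ = 899.075 + 398.765 = 1297.84 ng/mL·h
Trapezoidal AUC_0→18 (sublingual tablet):
  [0→6]: (0.0+222.5)/2 × 6 = 667.5
  [6→6.5]: (222.5+218.0)/2 × 0.5 = 110.125
  [6.5→9.5]: (218.0+182.3)/2 × 3 = 600.45
  [9.5→10]: (182.3+175.9)/2 × 0.5 = 89.55
  [10→16]: (175.9+110.6)/2 × 6 = 859.5
  [16→18]: (110.6+94.2)/2 × 2 = 204.8
  Sum = 2531.925 ng/mL·h
sublingual tablet tail: 94.2/0.081 = 1162.963; AUC_ev,0→∞ = 2531.925 + 1162.963 = 3694.888 ng/mL·h
F = (AUC_ev/D_ev)/(AUC_iv/D_iv) = (3694.888/600)/(1297.84/150) = 6.15815/8.65227 = 0.7117

F = 0.712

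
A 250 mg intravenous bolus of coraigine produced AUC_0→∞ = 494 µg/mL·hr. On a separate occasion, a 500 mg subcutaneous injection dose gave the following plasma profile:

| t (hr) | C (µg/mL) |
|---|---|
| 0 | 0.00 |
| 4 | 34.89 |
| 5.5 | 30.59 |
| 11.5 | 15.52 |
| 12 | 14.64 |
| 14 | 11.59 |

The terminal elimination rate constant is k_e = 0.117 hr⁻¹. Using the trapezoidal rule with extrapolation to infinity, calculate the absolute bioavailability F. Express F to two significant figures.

Trapezoidal AUC_0→14 (subcutaneous injection):
  [0→4]: (0.00+34.89)/2 × 4 = 69.78
  [4→5.5]: (34.89+30.59)/2 × 1.5 = 49.11
  [5.5→11.5]: (30.59+15.52)/2 × 6 = 138.33
  [11.5→12]: (15.52+14.64)/2 × 0.5 = 7.54
  [12→14]: (14.64+11.59)/2 × 2 = 26.23
  Sum = 290.99 µg/mL·hr
Tail: C_last/k_e = 11.59/0.117 = 99.060
AUC_0→∞ (subcutaneous injection) = 290.99 + 99.060 = 390.05 µg/mL·hr
F = (AUC_ev/D_ev)/(AUC_iv/D_iv) = (390.05/500)/(494/250) = 0.7801/1.976 = 0.3948

F = 0.39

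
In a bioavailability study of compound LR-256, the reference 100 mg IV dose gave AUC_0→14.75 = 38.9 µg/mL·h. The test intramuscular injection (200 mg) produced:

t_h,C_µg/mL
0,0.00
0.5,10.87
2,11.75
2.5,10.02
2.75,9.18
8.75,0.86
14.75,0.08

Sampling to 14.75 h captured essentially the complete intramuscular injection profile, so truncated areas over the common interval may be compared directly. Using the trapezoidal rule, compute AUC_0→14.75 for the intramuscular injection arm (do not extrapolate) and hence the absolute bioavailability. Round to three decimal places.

F = 0.777

Trapezoidal AUC_0→14.75 (intramuscular injection):
  [0→0.5]: (0.00+10.87)/2 × 0.5 = 2.7175
  [0.5→2]: (10.87+11.75)/2 × 1.5 = 16.965
  [2→2.5]: (11.75+10.02)/2 × 0.5 = 5.4425
  [2.5→2.75]: (10.02+9.18)/2 × 0.25 = 2.4
  [2.75→8.75]: (9.18+0.86)/2 × 6 = 30.12
  [8.75→14.75]: (0.86+0.08)/2 × 6 = 2.82
  Sum = 60.465 µg/mL·h
F = (AUC_ev/D_ev)/(AUC_iv/D_iv) = (60.465/200)/(38.9/100) = 0.302325/0.389 = 0.7772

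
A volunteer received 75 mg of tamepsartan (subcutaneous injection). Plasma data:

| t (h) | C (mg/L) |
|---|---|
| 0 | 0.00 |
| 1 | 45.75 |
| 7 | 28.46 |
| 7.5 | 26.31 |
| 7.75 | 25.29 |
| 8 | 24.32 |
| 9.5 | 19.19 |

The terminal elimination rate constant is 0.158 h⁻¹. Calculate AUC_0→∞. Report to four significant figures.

AUC = 425.9 mg/L·h

Trapezoidal AUC_0→9.5:
  [0→1]: (0.00+45.75)/2 × 1 = 22.875
  [1→7]: (45.75+28.46)/2 × 6 = 222.63
  [7→7.5]: (28.46+26.31)/2 × 0.5 = 13.6925
  [7.5→7.75]: (26.31+25.29)/2 × 0.25 = 6.45
  [7.75→8]: (25.29+24.32)/2 × 0.25 = 6.20125
  [8→9.5]: (24.32+19.19)/2 × 1.5 = 32.6325
  Sum = 304.48125 mg/L·h
Extrapolated tail: C_last / k_e = 19.19 / 0.158 = 121.456
AUC_0→∞ = 304.48125 + 121.456 = 425.93725 mg/L·h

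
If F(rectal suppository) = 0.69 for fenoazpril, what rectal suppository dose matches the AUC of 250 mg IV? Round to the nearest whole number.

D_rectal = 362 mg

For equal systemic exposure: F × D_ev = D_iv
D_ev = D_iv / F = 250 / 0.69 = 362.319 mg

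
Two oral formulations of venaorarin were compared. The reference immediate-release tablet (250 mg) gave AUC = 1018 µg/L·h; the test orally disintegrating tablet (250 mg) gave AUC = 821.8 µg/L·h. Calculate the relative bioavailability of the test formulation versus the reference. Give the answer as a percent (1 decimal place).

F_rel = 80.7%

F_rel = (AUC_test/D_test) / (AUC_ref/D_ref)
      = (821.8/250) / (1018/250)
      = 3.2872 / 4.072 = 0.8073 = 80.73%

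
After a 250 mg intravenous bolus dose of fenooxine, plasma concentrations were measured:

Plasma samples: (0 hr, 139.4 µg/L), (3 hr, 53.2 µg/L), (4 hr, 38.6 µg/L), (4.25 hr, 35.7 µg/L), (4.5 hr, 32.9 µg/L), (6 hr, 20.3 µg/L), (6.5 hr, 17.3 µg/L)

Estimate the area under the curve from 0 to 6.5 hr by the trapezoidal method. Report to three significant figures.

Trapezoidal AUC_0→6.5:
  [0→3]: (139.4+53.2)/2 × 3 = 288.9
  [3→4]: (53.2+38.6)/2 × 1 = 45.9
  [4→4.25]: (38.6+35.7)/2 × 0.25 = 9.2875
  [4.25→4.5]: (35.7+32.9)/2 × 0.25 = 8.575
  [4.5→6]: (32.9+20.3)/2 × 1.5 = 39.9
  [6→6.5]: (20.3+17.3)/2 × 0.5 = 9.4
  Sum = 401.9625 µg/L·hr

AUC = 402 µg/L·hr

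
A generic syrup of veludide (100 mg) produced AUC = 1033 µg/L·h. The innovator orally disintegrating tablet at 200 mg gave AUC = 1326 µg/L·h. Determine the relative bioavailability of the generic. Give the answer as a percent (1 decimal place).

F_rel = (AUC_test/D_test) / (AUC_ref/D_ref)
      = (1033/100) / (1326/200)
      = 10.33 / 6.63 = 1.5581 = 155.81%

F_rel = 155.8%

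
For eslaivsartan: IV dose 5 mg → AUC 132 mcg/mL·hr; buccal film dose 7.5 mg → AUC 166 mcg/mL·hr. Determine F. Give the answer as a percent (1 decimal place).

F = (AUC_ev / D_ev) / (AUC_iv / D_iv)
  = (166/7.5) / (132/5)
  = 22.1333 / 26.4 = 0.8384
  = 83.84%

F = 83.8%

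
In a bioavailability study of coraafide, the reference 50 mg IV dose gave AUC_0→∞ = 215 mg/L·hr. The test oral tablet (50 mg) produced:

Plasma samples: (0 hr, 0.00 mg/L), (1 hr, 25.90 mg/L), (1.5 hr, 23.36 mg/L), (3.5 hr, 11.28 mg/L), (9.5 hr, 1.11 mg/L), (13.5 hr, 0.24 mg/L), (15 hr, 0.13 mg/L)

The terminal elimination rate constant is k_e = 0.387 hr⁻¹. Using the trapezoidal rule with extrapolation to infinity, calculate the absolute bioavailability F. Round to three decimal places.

Trapezoidal AUC_0→15 (oral tablet):
  [0→1]: (0.00+25.90)/2 × 1 = 12.95
  [1→1.5]: (25.90+23.36)/2 × 0.5 = 12.315
  [1.5→3.5]: (23.36+11.28)/2 × 2 = 34.64
  [3.5→9.5]: (11.28+1.11)/2 × 6 = 37.17
  [9.5→13.5]: (1.11+0.24)/2 × 4 = 2.7
  [13.5→15]: (0.24+0.13)/2 × 1.5 = 0.2775
  Sum = 100.0525 mg/L·hr
Tail: C_last/k_e = 0.13/0.387 = 0.336
AUC_0→∞ (oral tablet) = 100.0525 + 0.336 = 100.3885 mg/L·hr
F = (AUC_ev/D_ev)/(AUC_iv/D_iv) = (100.3885/50)/(215/50) = 2.00777/4.3 = 0.4669

F = 0.467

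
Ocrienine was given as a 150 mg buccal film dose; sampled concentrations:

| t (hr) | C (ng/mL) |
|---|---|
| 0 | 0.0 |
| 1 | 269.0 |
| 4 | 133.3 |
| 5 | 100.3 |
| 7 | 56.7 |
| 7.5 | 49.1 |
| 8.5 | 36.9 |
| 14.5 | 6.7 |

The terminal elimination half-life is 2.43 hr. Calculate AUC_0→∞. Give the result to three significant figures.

Trapezoidal AUC_0→14.5:
  [0→1]: (0.0+269.0)/2 × 1 = 134.5
  [1→4]: (269.0+133.3)/2 × 3 = 603.45
  [4→5]: (133.3+100.3)/2 × 1 = 116.8
  [5→7]: (100.3+56.7)/2 × 2 = 157.0
  [7→7.5]: (56.7+49.1)/2 × 0.5 = 26.45
  [7.5→8.5]: (49.1+36.9)/2 × 1 = 43.0
  [8.5→14.5]: (36.9+6.7)/2 × 6 = 130.8
  Sum = 1212.0 ng/mL·hr
k_e = ln2 / t½ = 0.693147 / 2.43 = 0.2852 hr^-1
Extrapolated tail: C_last / k_e = 6.7 / 0.2852 = 23.492
AUC_0→∞ = 1212.0 + 23.492 = 1235.492 ng/mL·hr

AUC = 1240 ng/mL·hr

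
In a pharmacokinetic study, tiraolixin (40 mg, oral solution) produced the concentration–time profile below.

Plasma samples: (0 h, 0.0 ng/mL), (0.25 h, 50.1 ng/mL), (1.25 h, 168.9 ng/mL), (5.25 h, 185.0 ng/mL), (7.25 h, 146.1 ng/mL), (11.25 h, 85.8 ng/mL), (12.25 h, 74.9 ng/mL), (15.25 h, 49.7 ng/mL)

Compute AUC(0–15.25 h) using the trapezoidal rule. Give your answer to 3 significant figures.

AUC = 1890 ng/mL·h

Trapezoidal AUC_0→15.25:
  [0→0.25]: (0.0+50.1)/2 × 0.25 = 6.2625
  [0.25→1.25]: (50.1+168.9)/2 × 1 = 109.5
  [1.25→5.25]: (168.9+185.0)/2 × 4 = 707.8
  [5.25→7.25]: (185.0+146.1)/2 × 2 = 331.1
  [7.25→11.25]: (146.1+85.8)/2 × 4 = 463.8
  [11.25→12.25]: (85.8+74.9)/2 × 1 = 80.35
  [12.25→15.25]: (74.9+49.7)/2 × 3 = 186.9
  Sum = 1885.7125 ng/mL·h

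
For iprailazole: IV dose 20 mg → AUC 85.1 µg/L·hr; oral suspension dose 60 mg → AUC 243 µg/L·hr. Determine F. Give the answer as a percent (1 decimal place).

F = (AUC_ev / D_ev) / (AUC_iv / D_iv)
  = (243/60) / (85.1/20)
  = 4.05 / 4.255 = 0.9518
  = 95.18%

F = 95.2%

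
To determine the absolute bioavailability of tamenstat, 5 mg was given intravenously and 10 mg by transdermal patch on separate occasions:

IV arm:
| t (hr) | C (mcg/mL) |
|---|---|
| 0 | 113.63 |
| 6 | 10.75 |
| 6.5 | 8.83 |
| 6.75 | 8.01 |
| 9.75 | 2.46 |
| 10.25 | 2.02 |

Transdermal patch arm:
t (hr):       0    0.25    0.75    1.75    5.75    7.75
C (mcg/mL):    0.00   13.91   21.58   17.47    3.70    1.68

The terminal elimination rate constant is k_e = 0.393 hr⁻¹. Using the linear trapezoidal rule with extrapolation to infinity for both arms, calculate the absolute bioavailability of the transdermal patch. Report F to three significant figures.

F = 0.102

Trapezoidal AUC_0→10.25 (IV):
  [0→6]: (113.63+10.75)/2 × 6 = 373.14
  [6→6.5]: (10.75+8.83)/2 × 0.5 = 4.895
  [6.5→6.75]: (8.83+8.01)/2 × 0.25 = 2.105
  [6.75→9.75]: (8.01+2.46)/2 × 3 = 15.705
  [9.75→10.25]: (2.46+2.02)/2 × 0.5 = 1.12
  Sum = 396.965 mcg/mL·hr
IV tail: 2.02/0.393 = 5.140; AUC_iv,0→∞ = 396.965 + 5.140 = 402.105 mcg/mL·hr
Trapezoidal AUC_0→7.75 (transdermal patch):
  [0→0.25]: (0.00+13.91)/2 × 0.25 = 1.73875
  [0.25→0.75]: (13.91+21.58)/2 × 0.5 = 8.8725
  [0.75→1.75]: (21.58+17.47)/2 × 1 = 19.525
  [1.75→5.75]: (17.47+3.70)/2 × 4 = 42.34
  [5.75→7.75]: (3.70+1.68)/2 × 2 = 5.38
  Sum = 77.85625 mcg/mL·hr
transdermal patch tail: 1.68/0.393 = 4.275; AUC_ev,0→∞ = 77.85625 + 4.275 = 82.13125 mcg/mL·hr
F = (AUC_ev/D_ev)/(AUC_iv/D_iv) = (82.13125/10)/(402.105/5) = 8.213125/80.421 = 0.1021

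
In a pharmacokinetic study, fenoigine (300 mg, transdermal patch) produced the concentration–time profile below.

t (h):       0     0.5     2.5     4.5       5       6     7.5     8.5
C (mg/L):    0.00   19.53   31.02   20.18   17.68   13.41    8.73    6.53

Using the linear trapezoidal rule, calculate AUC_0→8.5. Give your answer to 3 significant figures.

AUC = 156 mg/L·h

Trapezoidal AUC_0→8.5:
  [0→0.5]: (0.00+19.53)/2 × 0.5 = 4.8825
  [0.5→2.5]: (19.53+31.02)/2 × 2 = 50.55
  [2.5→4.5]: (31.02+20.18)/2 × 2 = 51.2
  [4.5→5]: (20.18+17.68)/2 × 0.5 = 9.465
  [5→6]: (17.68+13.41)/2 × 1 = 15.545
  [6→7.5]: (13.41+8.73)/2 × 1.5 = 16.605
  [7.5→8.5]: (8.73+6.53)/2 × 1 = 7.63
  Sum = 155.8775 mg/L·h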